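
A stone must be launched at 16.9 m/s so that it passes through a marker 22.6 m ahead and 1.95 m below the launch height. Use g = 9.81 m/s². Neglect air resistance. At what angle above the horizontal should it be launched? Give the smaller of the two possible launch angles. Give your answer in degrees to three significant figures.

19.2°

Trajectory: y = x tanθ − g x² (1 + tan²θ)/(2v₀²). With x = 22.6, y = −1.95, v₀ = 16.9, g = 9.81:
8.772 tan²θ − 22.6 tanθ + (6.822) = 0.
tanθ = [22.6 ± √(22.6² − 4 × 8.772 × (6.822))] / (2 × 8.772) = (22.6 ± 16.47) / 17.54, giving tanθ = 0.3492 or 2.227.
θ = 19.25° or 65.82°; the smaller is 19.25°.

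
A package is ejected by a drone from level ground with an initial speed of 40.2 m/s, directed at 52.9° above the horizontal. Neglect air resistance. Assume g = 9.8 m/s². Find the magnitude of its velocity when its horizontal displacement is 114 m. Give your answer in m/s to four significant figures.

Horizontal component vₓ = 40.20 cos 52.9° = 24.25 m/s; vertical v_y0 = 40.20 sin 52.9° = 32.06 m/s.
At x = 114 m, t = x/vₓ = 114/24.25 = 4.701 s.
Vertical velocity there: v_y = v_y0 − g t = 32.06 − 9.80 × 4.701 = −14.01 m/s.
Speed: √(vₓ² + v_y²) = √(24.25² + 14.01²) = 28.00 m/s.

28.00 m/s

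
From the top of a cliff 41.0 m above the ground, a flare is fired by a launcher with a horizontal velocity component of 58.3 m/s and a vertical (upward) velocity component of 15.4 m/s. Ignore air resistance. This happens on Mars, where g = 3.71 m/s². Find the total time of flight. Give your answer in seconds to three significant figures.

10.4 s

Vertical motion (up positive, ground at y = 0): 1.855 t² − (15.40) t − 41.0 = 0, so t = (15.40 + √(15.40² + 2·3.71·41.0)) / 3.71 = (15.40 + 23.27) / 3.71 = 10.42 s.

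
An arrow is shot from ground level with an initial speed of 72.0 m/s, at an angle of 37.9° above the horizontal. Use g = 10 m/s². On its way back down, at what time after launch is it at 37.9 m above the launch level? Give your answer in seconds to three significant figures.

Horizontal component vₓ = 72.00 cos 37.9° = 56.81 m/s; vertical v_y0 = 72.00 sin 37.9° = 44.23 m/s.
Height y(t) = 44.23 t − 5.000 t² = 37.9 gives 5.000 t² − 44.23 t + 37.9 = 0.
Quadratic formula: t = (44.23 ± √1198.2) / 10.0 = (44.23 ± 34.61) / 10.0 → t = 0.9614 s or 7.884 s.
The descending-branch root is 7.884 s.

7.88 s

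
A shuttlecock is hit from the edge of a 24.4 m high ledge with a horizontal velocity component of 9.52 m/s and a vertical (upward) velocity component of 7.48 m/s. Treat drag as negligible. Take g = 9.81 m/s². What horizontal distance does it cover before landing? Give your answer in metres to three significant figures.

With up positive and y = 0 at the ground: y(t) = 24.4 + (7.480) t − 4.905 t². Setting y = 0 and taking the positive root: t = [7.480 + √(7.480² + 2·9.81·24.4)] / 9.81 = (7.480 + 23.12) / 9.81 = 3.120 s.
Horizontal distance: R = vₓ t = 9.520 × 3.120 = 29.70 m.

29.7 m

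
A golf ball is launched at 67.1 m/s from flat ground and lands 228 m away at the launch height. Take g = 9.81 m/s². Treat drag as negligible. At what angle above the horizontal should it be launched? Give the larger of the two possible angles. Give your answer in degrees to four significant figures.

75.11°

R = v₀² sin 2θ / g gives sin 2θ = gR/v₀² = 9.81·228/67.1² = 0.4968.
2θ = 29.79° or 180° − 29.79° = 150.2°, so θ = 14.89° or 75.11°.
The larger angle is 75.11°.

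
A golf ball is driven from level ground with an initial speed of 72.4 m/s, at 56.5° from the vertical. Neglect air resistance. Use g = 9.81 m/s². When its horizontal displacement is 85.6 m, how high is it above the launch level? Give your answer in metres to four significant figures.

46.80 m

Components: vₓ = 72.40 sin 56.5° = 60.37 m/s, v_y0 = 72.40 cos 56.5° = 39.96 m/s.
Time to reach x = 85.6 m: t = x/vₓ = 85.6/60.37 = 1.418 s.
Height: y = v_y0 t − ½ g t² = 39.96 × 1.418 − 4.905 × 1.418² = 56.66 − 9.860 = 46.80 m.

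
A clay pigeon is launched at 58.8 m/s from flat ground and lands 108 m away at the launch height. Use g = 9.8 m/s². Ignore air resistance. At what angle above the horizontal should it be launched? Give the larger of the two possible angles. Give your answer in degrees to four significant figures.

Level-ground range R = v₀² sin(2θ)/g ⇒ sin(2θ) = gR/v₀² = 9.80 × 108 / 58.8² = 0.3061.
2θ = 17.83° or 180° − 17.83° = 162.2°, so θ = 8.913° or 81.09°.
The larger angle is 81.09°.

81.09°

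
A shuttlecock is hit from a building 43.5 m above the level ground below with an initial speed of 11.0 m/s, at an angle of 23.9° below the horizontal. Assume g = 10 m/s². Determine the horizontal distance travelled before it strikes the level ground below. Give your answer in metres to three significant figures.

Components: vₓ = 11.00 cos 23.9° = 10.06 m/s, v_y0 = −4.457 m/s (downward).
With up positive and y = 0 at the ground: y(t) = 43.5 + (−4.457) t − 5.000 t². Setting y = 0 and taking the positive root: t = [−4.457 + √(4.457² + 2·10.0·43.5)] / 10.0 = (−4.457 + 29.83) / 10.0 = 2.537 s.
Horizontal distance: R = vₓ t = 10.06 × 2.537 = 25.52 m.

25.5 m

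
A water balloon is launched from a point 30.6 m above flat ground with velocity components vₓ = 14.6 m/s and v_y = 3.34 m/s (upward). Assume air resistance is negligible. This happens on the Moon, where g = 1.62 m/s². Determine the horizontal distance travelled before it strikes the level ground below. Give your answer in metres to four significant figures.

124.8 m

The projectile lands when y = 30.6 + (3.340) t − ½·1.62·t² = 0. Positive root: t = (3.340 + √(3.340² + 2·1.62·30.6)) / 1.62 = (3.340 + 10.50) / 1.62 = 8.545 s.
Horizontal distance: R = vₓ t = 14.60 × 8.545 = 124.8 m.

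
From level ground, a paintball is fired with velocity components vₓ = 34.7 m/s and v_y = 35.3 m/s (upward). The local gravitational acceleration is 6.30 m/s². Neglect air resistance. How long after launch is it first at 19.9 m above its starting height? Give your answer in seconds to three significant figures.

Set y = v_y0 t − ½ g t² = 19.9: 3.150 t² − 35.30 t + 19.9 = 0.
Quadratic formula: t = (35.30 ± √995.35) / 6.30 = (35.30 ± 31.55) / 6.30 → t = 0.5954 s or 10.61 s.
The first (ascending) time is 0.5954 s.

0.595 s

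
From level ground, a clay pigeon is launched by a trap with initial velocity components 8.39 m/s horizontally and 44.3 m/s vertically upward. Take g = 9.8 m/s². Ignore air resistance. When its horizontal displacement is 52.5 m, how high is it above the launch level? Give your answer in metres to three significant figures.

85.3 m

At x = 52.5 m, t = x/vₓ = 52.5/8.390 = 6.257 s.
Height: y = v_y0 t − ½ g t² = 44.30 × 6.257 − 4.900 × 6.257² = 277.2 − 191.9 = 85.34 m.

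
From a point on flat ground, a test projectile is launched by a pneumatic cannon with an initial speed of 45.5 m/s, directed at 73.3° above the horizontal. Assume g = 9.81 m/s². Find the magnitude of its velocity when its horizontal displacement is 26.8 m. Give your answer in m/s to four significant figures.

26.87 m/s

vₓ = 45.50 cos 73.3° = 13.07 m/s; v_y0 = 45.50 sin 73.3° = 43.58 m/s.
x = vₓ t ⇒ t = 26.8/13.07 = 2.050 s.
Vertical velocity there: v_y = v_y0 − g t = 43.58 − 9.81 × 2.050 = 23.47 m/s.
Speed: √(vₓ² + v_y²) = √(13.07² + 23.47²) = 26.87 m/s.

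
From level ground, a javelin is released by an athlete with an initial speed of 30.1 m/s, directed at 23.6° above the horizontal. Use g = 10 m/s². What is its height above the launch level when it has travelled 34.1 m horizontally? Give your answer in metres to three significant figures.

7.26 m

Resolve: vₓ = 30.10 cos 23.6° = 27.58 m/s and v_y0 = 30.10 sin 23.6° = 12.05 m/s.
Time to reach x = 34.1 m: t = x/vₓ = 34.1/27.58 = 1.236 s.
Height: y = v_y0 t − ½ g t² = 12.05 × 1.236 − 5.000 × 1.236² = 14.90 − 7.642 = 7.256 m.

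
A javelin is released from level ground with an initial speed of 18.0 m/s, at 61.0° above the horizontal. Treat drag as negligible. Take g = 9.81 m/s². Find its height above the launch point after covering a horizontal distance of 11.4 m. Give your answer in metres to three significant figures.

12.2 m

Horizontal component vₓ = 18.00 cos 61.0° = 8.727 m/s; vertical v_y0 = 18.00 sin 61.0° = 15.74 m/s.
At x = 11.4 m, t = x/vₓ = 11.4/8.727 = 1.306 s.
Height: y = v_y0 t − ½ g t² = 15.74 × 1.306 − 4.905 × 1.306² = 20.57 − 8.371 = 12.20 m.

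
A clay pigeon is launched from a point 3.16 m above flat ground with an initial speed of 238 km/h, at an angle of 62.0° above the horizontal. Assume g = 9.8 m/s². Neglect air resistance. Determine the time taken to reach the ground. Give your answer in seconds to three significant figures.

12.0 s

Convert: 238 km/h = 238/3.6 = 66.11 m/s.
vₓ = 66.11 cos 62.0° = 31.04 m/s; v_y0 = 66.11 sin 62.0° = 58.37 m/s.
The projectile lands when y = 3.16 + (58.37) t − ½·9.80·t² = 0. Positive root: t = (58.37 + √(58.37² + 2·9.80·3.16)) / 9.80 = (58.37 + 58.90) / 9.80 = 11.97 s.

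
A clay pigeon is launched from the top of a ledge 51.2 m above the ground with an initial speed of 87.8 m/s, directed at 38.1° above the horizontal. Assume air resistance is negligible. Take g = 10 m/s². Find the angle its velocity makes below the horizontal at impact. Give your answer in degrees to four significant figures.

vₓ = 87.80 cos 38.1° = 69.09 m/s; v_y0 = 87.80 sin 38.1° = 54.18 m/s.
Vertical motion (up positive, ground at y = 0): 5.000 t² − (54.18) t − 51.2 = 0, so t = (54.18 + √(54.18² + 2·10.0·51.2)) / 10.0 = (54.18 + 62.92) / 10.0 = 11.71 s.
At impact: v_y = v_y0 − g t = −62.92 m/s; vₓ = 69.09 m/s.
Angle below horizontal: arctan(|v_y|/vₓ) = arctan(62.92/69.09) = 42.32°.

42.32°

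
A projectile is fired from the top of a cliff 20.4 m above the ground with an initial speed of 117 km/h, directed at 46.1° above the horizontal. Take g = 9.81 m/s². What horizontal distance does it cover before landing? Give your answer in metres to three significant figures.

125 m

Convert: 117 km/h = 117/3.6 = 32.50 m/s.
vₓ = 32.50 cos 46.1° = 22.54 m/s; v_y0 = 32.50 sin 46.1° = 23.42 m/s.
With up positive and y = 0 at the ground: y(t) = 20.4 + (23.42) t − 4.905 t². Setting y = 0 and taking the positive root: t = [23.42 + √(23.42² + 2·9.81·20.4)] / 9.81 = (23.42 + 30.80) / 9.81 = 5.527 s.
Horizontal distance: R = vₓ t = 22.54 × 5.527 = 124.5 m.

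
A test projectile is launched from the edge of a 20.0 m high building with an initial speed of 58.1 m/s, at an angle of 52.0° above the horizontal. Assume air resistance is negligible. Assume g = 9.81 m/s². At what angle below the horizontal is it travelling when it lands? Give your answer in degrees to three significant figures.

Components: vₓ = 58.10 cos 52.0° = 35.77 m/s, v_y0 = 58.10 sin 52.0° = 45.78 m/s.
The projectile lands when y = 20.0 + (45.78) t − ½·9.81·t² = 0. Positive root: t = (45.78 + √(45.78² + 2·9.81·20.0)) / 9.81 = (45.78 + 49.89) / 9.81 = 9.752 s.
At impact: v_y = v_y0 − g t = −49.89 m/s; vₓ = 35.77 m/s.
Angle below horizontal: arctan(|v_y|/vₓ) = arctan(49.89/35.77) = 54.36°.

54.4°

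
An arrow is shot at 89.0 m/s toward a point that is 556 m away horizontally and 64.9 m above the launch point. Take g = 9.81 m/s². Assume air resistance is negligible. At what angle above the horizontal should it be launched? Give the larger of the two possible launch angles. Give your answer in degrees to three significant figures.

66.8°

Trajectory: y = x tanθ − g x² (1 + tan²θ)/(2v₀²). With x = 556, y = 64.9, v₀ = 89.0, g = 9.81:
191.4 tan²θ − 556 tanθ + (256.3) = 0.
tanθ = [556 ± √(556² − 4 × 191.4 × (256.3))] / (2 × 191.4) = (556 ± 335.9) / 382.9, giving tanθ = 0.5748 or 2.330.
θ = 29.89° or 66.77°; the larger is 66.77°.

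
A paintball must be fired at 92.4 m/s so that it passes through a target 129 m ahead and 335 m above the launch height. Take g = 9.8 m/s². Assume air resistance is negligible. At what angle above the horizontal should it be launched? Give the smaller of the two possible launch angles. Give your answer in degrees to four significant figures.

74.74°

Trajectory: y = x tanθ − g x² (1 + tan²θ)/(2v₀²). With x = 129, y = 335, v₀ = 92.4, g = 9.80:
9.551 tan²θ − 129 tanθ + (344.6) = 0.
tanθ = [129 ± √(129² − 4 × 9.551 × (344.6))] / (2 × 9.551) = (129 ± 58.98) / 19.10, giving tanθ = 3.666 or 9.841.
θ = 74.74° or 84.20°; the smaller is 74.74°.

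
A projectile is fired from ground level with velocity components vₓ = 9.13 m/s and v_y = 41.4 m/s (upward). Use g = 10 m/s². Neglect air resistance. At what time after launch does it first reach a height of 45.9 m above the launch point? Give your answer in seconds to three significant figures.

1.32 s

Set y = v_y0 t − ½ g t² = 45.9: 5.000 t² − 41.40 t + 45.9 = 0.
t = [41.40 ± √(41.40² − 2·10.0·45.9)] / 10.0 = (41.40 ± 28.21) / 10.0, so t = 1.319 s or t = 6.961 s.
The first (ascending) time is 1.319 s.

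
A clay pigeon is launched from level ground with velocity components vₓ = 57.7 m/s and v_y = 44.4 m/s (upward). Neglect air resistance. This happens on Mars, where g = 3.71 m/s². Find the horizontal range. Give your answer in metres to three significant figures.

Time aloft: T = 2 v_y0 / g = 2 × 44.40 / 3.71 = 23.94 s.
Range: R = vₓ T = 57.70 × 23.94 = 1381 m.

1380 m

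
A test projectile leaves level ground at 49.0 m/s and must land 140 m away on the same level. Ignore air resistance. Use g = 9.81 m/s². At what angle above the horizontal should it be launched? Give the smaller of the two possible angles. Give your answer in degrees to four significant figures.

Level-ground range R = v₀² sin(2θ)/g ⇒ sin(2θ) = gR/v₀² = 9.81 × 140 / 49.0² = 0.5720.
2θ = 34.89° or 180° − 34.89° = 145.1°, so θ = 17.45° or 72.55°.
The smaller angle is 17.45°.

17.45°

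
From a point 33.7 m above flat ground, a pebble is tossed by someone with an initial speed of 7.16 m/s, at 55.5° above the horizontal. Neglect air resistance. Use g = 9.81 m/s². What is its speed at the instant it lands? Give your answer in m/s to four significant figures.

Components: vₓ = 7.160 cos 55.5° = 4.055 m/s, v_y0 = 7.160 sin 55.5° = 5.901 m/s.
With up positive and y = 0 at the ground: y(t) = 33.7 + (5.901) t − 4.905 t². Setting y = 0 and taking the positive root: t = [5.901 + √(5.901² + 2·9.81·33.7)] / 9.81 = (5.901 + 26.38) / 9.81 = 3.291 s.
Vertical velocity at impact: v_y = v_y0 − g t = 5.901 − 9.81 × 3.291 = −26.38 m/s.
Speed: |v| = √(vₓ² + v_y²) = √(4.055² + 26.38²) = 26.69 m/s.

26.69 m/s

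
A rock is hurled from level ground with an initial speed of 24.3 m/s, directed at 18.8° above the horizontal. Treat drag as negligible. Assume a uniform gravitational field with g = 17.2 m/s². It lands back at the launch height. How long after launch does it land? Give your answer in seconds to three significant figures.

Components: vₓ = 24.30 cos 18.8° = 23.00 m/s, v_y0 = 24.30 sin 18.8° = 7.831 m/s.
It returns to y = 0 when t = 2 v_y0 / g = 2(7.831)/17.2 = 0.9106 s.

0.911 s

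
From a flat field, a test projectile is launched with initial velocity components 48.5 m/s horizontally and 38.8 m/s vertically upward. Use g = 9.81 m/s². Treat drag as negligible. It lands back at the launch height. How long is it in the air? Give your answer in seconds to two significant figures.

7.9 s

Time of flight on level ground: T = 2 v_y0 / g = 2 × 38.80 / 9.81 = 7.910 s.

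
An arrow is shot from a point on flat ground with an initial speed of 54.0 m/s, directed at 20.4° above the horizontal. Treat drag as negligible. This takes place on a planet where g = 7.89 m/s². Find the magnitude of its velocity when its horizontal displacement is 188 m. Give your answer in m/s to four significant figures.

Components: vₓ = 54.00 cos 20.4° = 50.61 m/s, v_y0 = 54.00 sin 20.4° = 18.82 m/s.
At x = 188 m, t = x/vₓ = 188/50.61 = 3.714 s.
Vertical velocity there: v_y = v_y0 − g t = 18.82 − 7.89 × 3.714 = −10.48 m/s.
Speed: √(vₓ² + v_y²) = √(50.61² + 10.48²) = 51.69 m/s.

51.69 m/s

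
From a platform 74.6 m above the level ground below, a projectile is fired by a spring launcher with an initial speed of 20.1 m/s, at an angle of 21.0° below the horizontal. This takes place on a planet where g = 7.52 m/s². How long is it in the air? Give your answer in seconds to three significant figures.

3.60 s

Resolve: vₓ = 20.10 cos 21.0° = 18.76 m/s and v_y0 = −7.203 m/s (downward).
With up positive and y = 0 at the ground: y(t) = 74.6 + (−7.203) t − 3.760 t². Setting y = 0 and taking the positive root: t = [−7.203 + √(7.203² + 2·7.52·74.6)] / 7.52 = (−7.203 + 34.26) / 7.52 = 3.598 s.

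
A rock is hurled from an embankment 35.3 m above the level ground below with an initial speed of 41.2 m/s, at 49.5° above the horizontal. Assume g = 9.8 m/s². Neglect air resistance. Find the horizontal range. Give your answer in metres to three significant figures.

vₓ = 41.20 cos 49.5° = 26.76 m/s; v_y0 = 41.20 sin 49.5° = 31.33 m/s.
With up positive and y = 0 at the ground: y(t) = 35.3 + (31.33) t − 4.900 t². Setting y = 0 and taking the positive root: t = [31.33 + √(31.33² + 2·9.80·35.3)] / 9.80 = (31.33 + 40.91) / 9.80 = 7.371 s.
Horizontal distance: R = vₓ t = 26.76 × 7.371 = 197.2 m.

197 m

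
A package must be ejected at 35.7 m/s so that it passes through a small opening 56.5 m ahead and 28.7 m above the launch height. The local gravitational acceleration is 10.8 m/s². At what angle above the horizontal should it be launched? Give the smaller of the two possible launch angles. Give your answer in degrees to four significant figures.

Trajectory: y = x tanθ − g x² (1 + tan²θ)/(2v₀²). With x = 56.5, y = 28.7, v₀ = 35.7, g = 10.8:
13.53 tan²θ − 56.5 tanθ + (42.23) = 0.
tanθ = [56.5 ± √(56.5² − 4 × 13.53 × (42.23))] / (2 × 13.53) = (56.5 ± 30.13) / 27.05, giving tanθ = 0.9749 or 3.202.
θ = 44.27° or 72.66°; the smaller is 44.27°.

44.27°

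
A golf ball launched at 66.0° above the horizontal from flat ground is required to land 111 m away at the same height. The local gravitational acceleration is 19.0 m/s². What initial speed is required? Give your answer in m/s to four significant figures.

From R = (v₀² / g) sin 2θ: v₀ = √(gR / sin 2θ).
v₀ = √(19.0 × 111 / sin 132.0°) = √(2109 / 0.7431) = √2837.9 = 53.27 m/s.

53.27 m/s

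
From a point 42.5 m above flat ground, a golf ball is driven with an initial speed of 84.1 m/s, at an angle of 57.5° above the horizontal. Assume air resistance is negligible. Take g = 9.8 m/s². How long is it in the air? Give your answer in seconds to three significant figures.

Resolve: vₓ = 84.10 cos 57.5° = 45.19 m/s and v_y0 = 84.10 sin 57.5° = 70.93 m/s.
The projectile lands when y = 42.5 + (70.93) t − ½·9.80·t² = 0. Positive root: t = (70.93 + √(70.93² + 2·9.80·42.5)) / 9.80 = (70.93 + 76.58) / 9.80 = 15.05 s.

15.1 s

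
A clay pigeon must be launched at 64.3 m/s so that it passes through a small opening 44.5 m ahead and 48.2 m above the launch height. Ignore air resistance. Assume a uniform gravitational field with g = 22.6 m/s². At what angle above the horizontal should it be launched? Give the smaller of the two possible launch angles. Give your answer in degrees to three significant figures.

55.7°

Trajectory: y = x tanθ − g x² (1 + tan²θ)/(2v₀²). With x = 44.5, y = 48.2, v₀ = 64.3, g = 22.6:
5.412 tan²θ − 44.5 tanθ + (53.61) = 0.
tanθ = [44.5 ± √(44.5² − 4 × 5.412 × (53.61))] / (2 × 5.412) = (44.5 ± 28.63) / 10.82, giving tanθ = 1.466 or 6.756.
θ = 55.71° or 81.58°; the smaller is 55.71°.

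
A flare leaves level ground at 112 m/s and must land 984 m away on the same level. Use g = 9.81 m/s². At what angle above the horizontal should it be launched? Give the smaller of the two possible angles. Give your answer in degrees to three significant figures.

From R = (v₀²/g) sin 2θ: sin 2θ = 9.81 × 984 / 12544 = 0.7695.
2θ = 50.31° or 180° − 50.31° = 129.7°, so θ = 25.16° or 64.84°.
The smaller angle is 25.16°.

25.2°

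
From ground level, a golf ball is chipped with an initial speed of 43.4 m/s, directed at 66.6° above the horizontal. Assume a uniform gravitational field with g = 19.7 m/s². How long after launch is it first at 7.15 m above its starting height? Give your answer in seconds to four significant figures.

Components: vₓ = 43.40 cos 66.6° = 17.24 m/s, v_y0 = 43.40 sin 66.6° = 39.83 m/s.
Height y(t) = 39.83 t − 9.850 t² = 7.15 gives 9.850 t² − 39.83 t + 7.15 = 0.
Quadratic formula: t = (39.83 ± √1304.8) / 19.7 = (39.83 ± 36.12) / 19.7 → t = 0.1883 s or 3.855 s.
The first (ascending) time is 0.1883 s.

0.1883 s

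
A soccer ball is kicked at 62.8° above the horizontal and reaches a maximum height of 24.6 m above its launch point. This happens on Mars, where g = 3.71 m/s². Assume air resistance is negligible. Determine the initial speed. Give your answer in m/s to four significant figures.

15.19 m/s

At the peak v_y = 0, so v_y0 = √(2gH) = √(2 × 3.71 × 24.6) = 13.51 m/s.
v_y0 = v₀ sin θ ⇒ v₀ = 13.51 / sin 62.8° = 15.19 m/s.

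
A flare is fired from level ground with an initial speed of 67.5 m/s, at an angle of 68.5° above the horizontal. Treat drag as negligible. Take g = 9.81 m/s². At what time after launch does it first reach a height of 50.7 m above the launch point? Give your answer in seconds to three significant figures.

Components: vₓ = 67.50 cos 68.5° = 24.74 m/s, v_y0 = 67.50 sin 68.5° = 62.80 m/s.
Height y(t) = 62.80 t − 4.905 t² = 50.7 gives 4.905 t² − 62.80 t + 50.7 = 0.
t = [62.80 ± √(62.80² − 2·9.81·50.7)] / 9.81 = (62.80 ± 54.31) / 9.81, so t = 0.8658 s or t = 11.94 s.
The first (ascending) time is 0.8658 s.

0.866 s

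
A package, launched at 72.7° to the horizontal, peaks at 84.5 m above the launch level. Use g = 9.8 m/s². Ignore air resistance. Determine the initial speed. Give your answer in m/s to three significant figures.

42.6 m/s

At the peak v_y = 0, so v_y0 = √(2gH) = √(2 × 9.80 × 84.5) = 40.70 m/s.
v_y0 = v₀ sin θ ⇒ v₀ = 40.70 / sin 72.7° = 42.62 m/s.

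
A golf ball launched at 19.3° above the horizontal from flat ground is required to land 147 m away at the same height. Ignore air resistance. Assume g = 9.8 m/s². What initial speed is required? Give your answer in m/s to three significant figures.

On level ground R = v₀² sin 2θ / g ⇒ v₀ = √(gR / sin 2θ).
v₀ = √(9.80 × 147 / sin 38.60°) = √(1441 / 0.6239) = √2309.1 = 48.05 m/s.

48.1 m/s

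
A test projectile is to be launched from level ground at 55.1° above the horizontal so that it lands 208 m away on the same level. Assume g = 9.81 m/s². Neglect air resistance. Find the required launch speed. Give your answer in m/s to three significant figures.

46.6 m/s

Level-ground range: R = v₀² sin(2θ)/g, so v₀ = √(gR / sin 2θ).
v₀ = √(9.81 × 208 / sin 110.2°) = √(2040 / 0.9385) = √2174.2 = 46.63 m/s.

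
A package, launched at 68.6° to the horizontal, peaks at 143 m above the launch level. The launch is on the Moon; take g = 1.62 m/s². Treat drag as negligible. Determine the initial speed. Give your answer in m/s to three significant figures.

23.1 m/s

At the peak v_y = 0, so v_y0 = √(2gH) = √(2 × 1.62 × 143) = 21.52 m/s.
v_y0 = v₀ sin θ ⇒ v₀ = 21.52 / sin 68.6° = 23.12 m/s.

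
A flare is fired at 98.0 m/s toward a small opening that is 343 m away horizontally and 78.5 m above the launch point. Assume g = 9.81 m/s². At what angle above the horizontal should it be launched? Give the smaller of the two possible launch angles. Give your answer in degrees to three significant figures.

Trajectory: y = x tanθ − g x² (1 + tan²θ)/(2v₀²). With x = 343, y = 78.5, v₀ = 98.0, g = 9.81:
60.09 tan²θ − 343 tanθ + (138.6) = 0.
tanθ = [343 ± √(343² − 4 × 60.09 × (138.6))] / (2 × 60.09) = (343 ± 290.4) / 120.2, giving tanθ = 0.4376 or 5.271.
θ = 23.63° or 79.26°; the smaller is 23.63°.

23.6°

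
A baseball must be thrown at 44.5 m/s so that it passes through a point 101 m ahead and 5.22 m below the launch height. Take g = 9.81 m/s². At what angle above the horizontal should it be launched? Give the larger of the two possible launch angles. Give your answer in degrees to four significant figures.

75.21°

Trajectory: y = x tanθ − g x² (1 + tan²θ)/(2v₀²). With x = 101, y = −5.22, v₀ = 44.5, g = 9.81:
25.27 tan²θ − 101 tanθ + (20.05) = 0.
tanθ = [101 ± √(101² − 4 × 25.27 × (20.05))] / (2 × 25.27) = (101 ± 90.41) / 50.53, giving tanθ = 0.2095 or 3.788.
θ = 11.83° or 75.21°; the larger is 75.21°.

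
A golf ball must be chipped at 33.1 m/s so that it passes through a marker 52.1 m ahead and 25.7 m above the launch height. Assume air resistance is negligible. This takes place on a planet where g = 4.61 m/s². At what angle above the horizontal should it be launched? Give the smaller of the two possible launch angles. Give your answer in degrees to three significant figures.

33.0°

Trajectory: y = x tanθ − g x² (1 + tan²θ)/(2v₀²). With x = 52.1, y = 25.7, v₀ = 33.1, g = 4.61:
5.711 tan²θ − 52.1 tanθ + (31.41) = 0.
tanθ = [52.1 ± √(52.1² − 4 × 5.711 × (31.41))] / (2 × 5.711) = (52.1 ± 44.69) / 11.42, giving tanθ = 0.6491 or 8.474.
θ = 32.99° or 83.27°; the smaller is 32.99°.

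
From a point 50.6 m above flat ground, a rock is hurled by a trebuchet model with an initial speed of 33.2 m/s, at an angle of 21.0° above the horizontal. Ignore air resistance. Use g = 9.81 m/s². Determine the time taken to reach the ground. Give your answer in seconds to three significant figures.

Horizontal component vₓ = 33.20 cos 21.0° = 30.99 m/s; vertical v_y0 = 33.20 sin 21.0° = 11.90 m/s.
The projectile lands when y = 50.6 + (11.90) t − ½·9.81·t² = 0. Positive root: t = (11.90 + √(11.90² + 2·9.81·50.6)) / 9.81 = (11.90 + 33.68) / 9.81 = 4.646 s.

4.65 s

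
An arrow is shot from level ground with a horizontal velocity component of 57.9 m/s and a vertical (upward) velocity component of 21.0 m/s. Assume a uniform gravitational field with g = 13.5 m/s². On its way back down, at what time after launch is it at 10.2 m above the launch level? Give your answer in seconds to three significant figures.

Set y = v_y0 t − ½ g t² = 10.2: 6.750 t² − 21.00 t + 10.2 = 0.
t = [21.00 ± √(21.00² − 2·13.5·10.2)] / 13.5 = (21.00 ± 12.87) / 13.5, so t = 0.6023 s or t = 2.509 s.
The descending-branch root is 2.509 s.

2.51 s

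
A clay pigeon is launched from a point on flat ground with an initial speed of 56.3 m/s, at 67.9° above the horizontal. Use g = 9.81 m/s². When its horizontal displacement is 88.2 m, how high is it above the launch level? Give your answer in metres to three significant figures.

132 m

Resolve: vₓ = 56.30 cos 67.9° = 21.18 m/s and v_y0 = 56.30 sin 67.9° = 52.16 m/s.
At x = 88.2 m, t = x/vₓ = 88.2/21.18 = 4.164 s.
Height: y = v_y0 t − ½ g t² = 52.16 × 4.164 − 4.905 × 4.164² = 217.2 − 85.05 = 132.2 m.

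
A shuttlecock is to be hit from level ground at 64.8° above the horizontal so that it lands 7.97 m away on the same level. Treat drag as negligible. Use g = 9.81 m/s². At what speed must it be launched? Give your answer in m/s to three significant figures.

From R = (v₀² / g) sin 2θ: v₀ = √(gR / sin 2θ).
v₀ = √(9.81 × 7.97 / sin 129.6°) = √(78.19 / 0.7705) = √101.47 = 10.07 m/s.

10.1 m/s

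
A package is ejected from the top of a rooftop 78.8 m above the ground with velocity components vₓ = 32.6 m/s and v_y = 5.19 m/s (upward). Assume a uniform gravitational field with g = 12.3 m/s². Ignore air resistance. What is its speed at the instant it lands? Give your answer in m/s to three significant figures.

55.0 m/s

With up positive and y = 0 at the ground: y(t) = 78.8 + (5.190) t − 6.150 t². Setting y = 0 and taking the positive root: t = [5.190 + √(5.190² + 2·12.3·78.8)] / 12.3 = (5.190 + 44.33) / 12.3 = 4.026 s.
Vertical velocity at impact: v_y = v_y0 − g t = 5.190 − 12.3 × 4.026 = −44.33 m/s.
Speed: |v| = √(vₓ² + v_y²) = √(32.60² + 44.33²) = 55.03 m/s.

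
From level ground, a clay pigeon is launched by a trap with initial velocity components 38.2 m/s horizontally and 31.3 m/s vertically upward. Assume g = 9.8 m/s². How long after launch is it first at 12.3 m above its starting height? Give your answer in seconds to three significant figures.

Height y(t) = 31.30 t − 4.900 t² = 12.3 gives 4.900 t² − 31.30 t + 12.3 = 0.
t = [31.30 ± √(31.30² − 2·9.80·12.3)] / 9.80 = (31.30 ± 27.18) / 9.80, so t = 0.4207 s or t = 5.967 s.
The first (ascending) time is 0.4207 s.

0.421 s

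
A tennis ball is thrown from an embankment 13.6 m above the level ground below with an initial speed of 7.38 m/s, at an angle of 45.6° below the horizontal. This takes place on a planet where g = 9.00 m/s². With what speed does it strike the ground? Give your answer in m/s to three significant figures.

vₓ = 7.380 cos 45.6° = 5.164 m/s; v_y0 = −5.273 m/s (downward).
With up positive and y = 0 at the ground: y(t) = 13.6 + (−5.273) t − 4.500 t². Setting y = 0 and taking the positive root: t = [−5.273 + √(5.273² + 2·9.00·13.6)] / 9.00 = (−5.273 + 16.51) / 9.00 = 1.249 s.
Vertical velocity at impact: v_y = v_y0 − g t = −5.273 − 9.00 × 1.249 = −16.51 m/s.
Speed: |v| = √(vₓ² + v_y²) = √(5.164² + 16.51²) = 17.30 m/s.

17.3 m/s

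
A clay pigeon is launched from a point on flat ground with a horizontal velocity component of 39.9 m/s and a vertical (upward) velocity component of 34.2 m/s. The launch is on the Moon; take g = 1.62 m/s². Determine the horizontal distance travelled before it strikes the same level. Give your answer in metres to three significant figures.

1680 m

Flight time T = 2 v_y0 / g = 42.22 s.
Horizontal distance R = vₓ T = 39.90 × 42.22 = 1685 m.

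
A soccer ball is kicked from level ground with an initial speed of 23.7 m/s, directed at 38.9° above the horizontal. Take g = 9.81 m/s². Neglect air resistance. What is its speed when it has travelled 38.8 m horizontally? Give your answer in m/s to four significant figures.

Resolve: vₓ = 23.70 cos 38.9° = 18.44 m/s and v_y0 = 23.70 sin 38.9° = 14.88 m/s.
At x = 38.8 m, t = x/vₓ = 38.8/18.44 = 2.104 s.
Vertical velocity there: v_y = v_y0 − g t = 14.88 − 9.81 × 2.104 = −5.754 m/s.
Speed: √(vₓ² + v_y²) = √(18.44² + 5.754²) = 19.32 m/s.

19.32 m/s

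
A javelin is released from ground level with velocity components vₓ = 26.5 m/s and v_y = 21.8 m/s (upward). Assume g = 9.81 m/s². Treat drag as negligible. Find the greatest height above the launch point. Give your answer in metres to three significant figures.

Maximum height: H = v_y0² / (2g) = 21.80² / (2 × 9.81) = 24.22 m.

24.2 m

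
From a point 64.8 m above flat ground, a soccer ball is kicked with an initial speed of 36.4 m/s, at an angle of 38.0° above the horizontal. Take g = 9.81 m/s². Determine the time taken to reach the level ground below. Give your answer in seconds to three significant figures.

vₓ = 36.40 cos 38.0° = 28.68 m/s; v_y0 = 36.40 sin 38.0° = 22.41 m/s.
Vertical motion (up positive, ground at y = 0): 4.905 t² − (22.41) t − 64.8 = 0, so t = (22.41 + √(22.41² + 2·9.81·64.8)) / 9.81 = (22.41 + 42.11) / 9.81 = 6.577 s.

6.58 s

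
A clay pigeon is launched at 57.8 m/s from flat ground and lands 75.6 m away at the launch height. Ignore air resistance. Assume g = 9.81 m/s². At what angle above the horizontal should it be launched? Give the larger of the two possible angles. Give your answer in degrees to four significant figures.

R = v₀² sin 2θ / g gives sin 2θ = gR/v₀² = 9.81·75.6/57.8² = 0.2220.
2θ = 12.83° or 180° − 12.83° = 167.2°, so θ = 6.413° or 83.59°.
The larger angle is 83.59°.

83.59°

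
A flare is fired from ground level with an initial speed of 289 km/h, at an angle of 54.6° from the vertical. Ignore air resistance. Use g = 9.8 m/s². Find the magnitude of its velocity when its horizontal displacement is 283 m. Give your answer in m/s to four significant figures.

65.57 m/s

Convert: 289 km/h = 289/3.6 = 80.28 m/s.
Components: vₓ = 80.28 sin 54.6° = 65.44 m/s, v_y0 = 80.28 cos 54.6° = 46.50 m/s.
Time to reach x = 283 m: t = x/vₓ = 283/65.44 = 4.325 s.
Vertical velocity there: v_y = v_y0 − g t = 46.50 − 9.80 × 4.325 = 4.120 m/s.
Speed: √(vₓ² + v_y²) = √(65.44² + 4.120²) = 65.57 m/s.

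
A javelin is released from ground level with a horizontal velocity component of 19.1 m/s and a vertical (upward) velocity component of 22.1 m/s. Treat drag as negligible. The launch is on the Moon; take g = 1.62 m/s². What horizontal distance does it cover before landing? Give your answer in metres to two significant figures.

Time aloft: T = 2 v_y0 / g = 2 × 22.10 / 1.62 = 27.28 s.
Range: R = vₓ T = 19.10 × 27.28 = 521.1 m.

520 m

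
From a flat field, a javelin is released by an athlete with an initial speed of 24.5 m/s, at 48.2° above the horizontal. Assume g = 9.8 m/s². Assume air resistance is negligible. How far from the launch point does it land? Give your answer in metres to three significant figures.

Resolve: vₓ = 24.50 cos 48.2° = 16.33 m/s and v_y0 = 24.50 sin 48.2° = 18.26 m/s.
Flight time T = 2 v_y0 / g = 3.727 s.
Range: R = vₓ T = 16.33 × 3.727 = 60.87 m.

60.9 m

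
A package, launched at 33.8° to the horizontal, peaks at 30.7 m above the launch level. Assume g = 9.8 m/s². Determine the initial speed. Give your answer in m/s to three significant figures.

44.1 m/s

At the peak v_y = 0, so v_y0 = √(2gH) = √(2 × 9.80 × 30.7) = 24.53 m/s.
v_y0 = v₀ sin θ ⇒ v₀ = 24.53 / sin 33.8° = 44.10 m/s.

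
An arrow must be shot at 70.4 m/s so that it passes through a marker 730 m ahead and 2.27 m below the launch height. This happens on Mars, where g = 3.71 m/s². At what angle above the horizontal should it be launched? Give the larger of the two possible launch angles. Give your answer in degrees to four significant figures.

73.46°

Trajectory: y = x tanθ − g x² (1 + tan²θ)/(2v₀²). With x = 730, y = −2.27, v₀ = 70.4, g = 3.71:
199.5 tan²θ − 730 tanθ + (197.2) = 0.
tanθ = [730 ± √(730² − 4 × 199.5 × (197.2))] / (2 × 199.5) = (730 ± 612.8) / 398.9, giving tanθ = 0.2937 or 3.366.
θ = 16.37° or 73.46°; the larger is 73.46°.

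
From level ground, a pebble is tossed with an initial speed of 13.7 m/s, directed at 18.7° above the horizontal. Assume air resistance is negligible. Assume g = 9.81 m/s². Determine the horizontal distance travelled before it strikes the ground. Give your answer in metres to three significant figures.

vₓ = 13.70 cos 18.7° = 12.98 m/s; v_y0 = 13.70 sin 18.7° = 4.392 m/s.
Time aloft: T = 2 v_y0 / g = 2 × 4.392 / 9.81 = 0.8955 s.
Range: R = vₓ T = 12.98 × 0.8955 = 11.62 m.

11.6 m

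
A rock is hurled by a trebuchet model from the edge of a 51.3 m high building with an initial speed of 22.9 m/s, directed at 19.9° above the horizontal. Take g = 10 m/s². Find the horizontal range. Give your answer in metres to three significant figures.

87.8 m

Components: vₓ = 22.90 cos 19.9° = 21.53 m/s, v_y0 = 22.90 sin 19.9° = 7.795 m/s.
Vertical motion (up positive, ground at y = 0): 5.000 t² − (7.795) t − 51.3 = 0, so t = (7.795 + √(7.795² + 2·10.0·51.3)) / 10.0 = (7.795 + 32.97) / 10.0 = 4.076 s.
Horizontal distance: R = vₓ t = 21.53 × 4.076 = 87.77 m.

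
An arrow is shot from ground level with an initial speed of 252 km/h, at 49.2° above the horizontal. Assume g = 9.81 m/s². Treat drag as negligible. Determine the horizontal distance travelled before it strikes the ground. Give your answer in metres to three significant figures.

Convert: 252 km/h = 252/3.6 = 70.00 m/s.
Horizontal component vₓ = 70.00 cos 49.2° = 45.74 m/s; vertical v_y0 = 70.00 sin 49.2° = 52.99 m/s.
Flight time T = 2 v_y0 / g = 10.80 s.
Horizontal distance R = vₓ T = 45.74 × 10.80 = 494.1 m.

494 m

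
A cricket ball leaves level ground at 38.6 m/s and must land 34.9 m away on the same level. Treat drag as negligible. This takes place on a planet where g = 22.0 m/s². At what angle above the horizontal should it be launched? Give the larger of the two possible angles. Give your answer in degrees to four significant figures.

Level-ground range R = v₀² sin(2θ)/g ⇒ sin(2θ) = gR/v₀² = 22.0 × 34.9 / 38.6² = 0.5153.
2θ = 31.02° or 180° − 31.02° = 149.0°, so θ = 15.51° or 74.49°.
The larger angle is 74.49°.

74.49°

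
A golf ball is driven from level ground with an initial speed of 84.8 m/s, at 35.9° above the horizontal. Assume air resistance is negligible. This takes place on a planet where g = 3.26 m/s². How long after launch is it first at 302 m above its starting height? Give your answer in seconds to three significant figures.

8.37 s

Resolve: vₓ = 84.80 cos 35.9° = 68.69 m/s and v_y0 = 84.80 sin 35.9° = 49.72 m/s.
Height y(t) = 49.72 t − 1.630 t² = 302 gives 1.630 t² − 49.72 t + 302 = 0.
t = [49.72 ± √(49.72² − 2·3.26·302)] / 3.26 = (49.72 ± 22.44) / 3.26, so t = 8.370 s or t = 22.14 s.
The first (ascending) time is 8.370 s.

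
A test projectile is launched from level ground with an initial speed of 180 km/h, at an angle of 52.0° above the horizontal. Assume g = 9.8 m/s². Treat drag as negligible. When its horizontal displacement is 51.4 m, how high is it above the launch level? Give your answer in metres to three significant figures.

Convert: 180 km/h = 180/3.6 = 50.00 m/s.
Horizontal component vₓ = 50.00 cos 52.0° = 30.78 m/s; vertical v_y0 = 50.00 sin 52.0° = 39.40 m/s.
x = vₓ t ⇒ t = 51.4/30.78 = 1.670 s.
Height: y = v_y0 t − ½ g t² = 39.40 × 1.670 − 4.900 × 1.670² = 65.79 − 13.66 = 52.13 m.

52.1 m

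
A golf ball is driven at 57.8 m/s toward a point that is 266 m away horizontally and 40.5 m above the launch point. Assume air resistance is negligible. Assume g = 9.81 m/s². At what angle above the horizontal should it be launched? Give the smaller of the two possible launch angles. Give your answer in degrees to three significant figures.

Trajectory: y = x tanθ − g x² (1 + tan²θ)/(2v₀²). With x = 266, y = 40.5, v₀ = 57.8, g = 9.81:
103.9 tan²θ − 266 tanθ + (144.4) = 0.
tanθ = [266 ± √(266² − 4 × 103.9 × (144.4))] / (2 × 103.9) = (266 ± 103.7) / 207.8, giving tanθ = 0.7810 or 1.780.
θ = 37.99° or 60.67°; the smaller is 37.99°.

38.0°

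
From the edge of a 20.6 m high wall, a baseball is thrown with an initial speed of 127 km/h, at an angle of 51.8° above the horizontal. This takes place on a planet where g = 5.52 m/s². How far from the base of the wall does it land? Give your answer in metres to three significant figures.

234 m

Convert: 127 km/h = 127/3.6 = 35.28 m/s.
Components: vₓ = 35.28 cos 51.8° = 21.82 m/s, v_y0 = 35.28 sin 51.8° = 27.72 m/s.
The projectile lands when y = 20.6 + (27.72) t − ½·5.52·t² = 0. Positive root: t = (27.72 + √(27.72² + 2·5.52·20.6)) / 5.52 = (27.72 + 31.56) / 5.52 = 10.74 s.
Horizontal distance: R = vₓ t = 21.82 × 10.74 = 234.3 m.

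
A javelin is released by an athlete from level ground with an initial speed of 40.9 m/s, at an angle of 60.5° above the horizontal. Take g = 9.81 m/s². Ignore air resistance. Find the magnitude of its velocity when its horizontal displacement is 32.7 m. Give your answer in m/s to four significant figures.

Resolve: vₓ = 40.90 cos 60.5° = 20.14 m/s and v_y0 = 40.90 sin 60.5° = 35.60 m/s.
Time to reach x = 32.7 m: t = x/vₓ = 32.7/20.14 = 1.624 s.
Vertical velocity there: v_y = v_y0 − g t = 35.60 − 9.81 × 1.624 = 19.67 m/s.
Speed: √(vₓ² + v_y²) = √(20.14² + 19.67²) = 28.15 m/s.

28.15 m/s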